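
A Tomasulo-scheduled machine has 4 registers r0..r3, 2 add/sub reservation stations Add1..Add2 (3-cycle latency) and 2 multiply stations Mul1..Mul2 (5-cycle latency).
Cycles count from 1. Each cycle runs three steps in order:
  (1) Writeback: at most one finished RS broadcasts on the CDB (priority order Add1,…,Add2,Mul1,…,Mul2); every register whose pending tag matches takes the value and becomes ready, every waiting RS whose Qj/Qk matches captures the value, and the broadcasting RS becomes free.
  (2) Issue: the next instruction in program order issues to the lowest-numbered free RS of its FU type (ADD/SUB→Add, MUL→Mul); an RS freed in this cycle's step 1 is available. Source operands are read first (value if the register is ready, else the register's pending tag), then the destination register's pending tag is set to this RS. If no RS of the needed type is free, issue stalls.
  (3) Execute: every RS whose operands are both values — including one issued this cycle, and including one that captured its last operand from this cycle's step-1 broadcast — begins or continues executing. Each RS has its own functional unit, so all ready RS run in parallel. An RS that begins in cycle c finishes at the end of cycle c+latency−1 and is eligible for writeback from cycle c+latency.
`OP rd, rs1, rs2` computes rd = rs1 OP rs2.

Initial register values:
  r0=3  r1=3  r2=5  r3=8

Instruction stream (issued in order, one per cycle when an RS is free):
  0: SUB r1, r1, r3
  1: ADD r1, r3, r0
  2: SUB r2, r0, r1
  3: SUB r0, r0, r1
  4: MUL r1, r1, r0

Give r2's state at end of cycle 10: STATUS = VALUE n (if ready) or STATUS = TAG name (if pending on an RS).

STATUS = VALUE -8

c1: issue SUB r1<-Add1 | r0:3,r1:Add1,r2:5,r3:8
c2: issue ADD r1<-Add2 | r0:3,r1:Add2,r2:5,r3:8
c3: stall | r0:3,r1:Add2,r2:5,r3:8
c4: CDB Add1=-5; issue SUB r2<-Add1 | r0:3,r1:Add2,r2:Add1,r3:8
c5: CDB Add2=11; issue SUB r0<-Add2 | r0:Add2,r1:11,r2:Add1,r3:8
c6: issue MUL r1<-Mul1 | r0:Add2,r1:Mul1,r2:Add1,r3:8
c7: - | r0:Add2,r1:Mul1,r2:Add1,r3:8
c8: CDB Add1=-8 | r0:Add2,r1:Mul1,r2:-8,r3:8
c9: CDB Add2=-8 | r0:-8,r1:Mul1,r2:-8,r3:8
c10: - | r0:-8,r1:Mul1,r2:-8,r3:8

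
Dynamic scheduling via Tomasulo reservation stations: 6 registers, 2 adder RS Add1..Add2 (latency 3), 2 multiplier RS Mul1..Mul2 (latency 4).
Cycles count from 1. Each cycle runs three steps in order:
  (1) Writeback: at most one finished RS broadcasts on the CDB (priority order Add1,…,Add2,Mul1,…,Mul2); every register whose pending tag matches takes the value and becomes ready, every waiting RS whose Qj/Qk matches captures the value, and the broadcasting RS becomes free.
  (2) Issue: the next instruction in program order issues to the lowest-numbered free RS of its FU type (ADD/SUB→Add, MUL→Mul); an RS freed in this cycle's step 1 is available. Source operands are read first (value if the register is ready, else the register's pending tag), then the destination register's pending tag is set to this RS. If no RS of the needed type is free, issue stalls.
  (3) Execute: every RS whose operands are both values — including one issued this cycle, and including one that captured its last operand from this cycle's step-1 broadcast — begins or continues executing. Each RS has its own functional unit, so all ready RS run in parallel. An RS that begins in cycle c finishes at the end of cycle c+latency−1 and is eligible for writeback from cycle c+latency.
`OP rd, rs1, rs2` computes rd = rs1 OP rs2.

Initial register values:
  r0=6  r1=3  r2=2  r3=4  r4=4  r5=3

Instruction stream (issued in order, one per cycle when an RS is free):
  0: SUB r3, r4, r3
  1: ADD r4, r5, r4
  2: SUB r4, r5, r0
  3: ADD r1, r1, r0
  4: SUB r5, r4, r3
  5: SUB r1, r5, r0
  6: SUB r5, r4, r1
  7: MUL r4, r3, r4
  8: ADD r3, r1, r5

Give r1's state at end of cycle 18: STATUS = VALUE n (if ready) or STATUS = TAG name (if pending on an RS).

STATUS = VALUE -9

c1: issue SUB r3<-Add1 | r0:6,r1:3,r2:2,r3:Add1,r4:4,r5:3
c2: issue ADD r4<-Add2 | r0:6,r1:3,r2:2,r3:Add1,r4:Add2,r5:3
c3: stall | r0:6,r1:3,r2:2,r3:Add1,r4:Add2,r5:3
c4: CDB Add1=0; issue SUB r4<-Add1 | r0:6,r1:3,r2:2,r3:0,r4:Add1,r5:3
c5: CDB Add2=7; issue ADD r1<-Add2 | r0:6,r1:Add2,r2:2,r3:0,r4:Add1,r5:3
c6: stall | r0:6,r1:Add2,r2:2,r3:0,r4:Add1,r5:3
c7: CDB Add1=-3; issue SUB r5<-Add1 | r0:6,r1:Add2,r2:2,r3:0,r4:-3,r5:Add1
c8: CDB Add2=9; issue SUB r1<-Add2 | r0:6,r1:Add2,r2:2,r3:0,r4:-3,r5:Add1
c9: stall | r0:6,r1:Add2,r2:2,r3:0,r4:-3,r5:Add1
c10: CDB Add1=-3; issue SUB r5<-Add1 | r0:6,r1:Add2,r2:2,r3:0,r4:-3,r5:Add1
c11: issue MUL r4<-Mul1 | r0:6,r1:Add2,r2:2,r3:0,r4:Mul1,r5:Add1
c12: stall | r0:6,r1:Add2,r2:2,r3:0,r4:Mul1,r5:Add1
c13: CDB Add2=-9; issue ADD r3<-Add2 | r0:6,r1:-9,r2:2,r3:Add2,r4:Mul1,r5:Add1
c14: - | r0:6,r1:-9,r2:2,r3:Add2,r4:Mul1,r5:Add1
c15: CDB Mul1=0 | r0:6,r1:-9,r2:2,r3:Add2,r4:0,r5:Add1
c16: CDB Add1=6 | r0:6,r1:-9,r2:2,r3:Add2,r4:0,r5:6
c17: - | r0:6,r1:-9,r2:2,r3:Add2,r4:0,r5:6
c18: - | r0:6,r1:-9,r2:2,r3:Add2,r4:0,r5:6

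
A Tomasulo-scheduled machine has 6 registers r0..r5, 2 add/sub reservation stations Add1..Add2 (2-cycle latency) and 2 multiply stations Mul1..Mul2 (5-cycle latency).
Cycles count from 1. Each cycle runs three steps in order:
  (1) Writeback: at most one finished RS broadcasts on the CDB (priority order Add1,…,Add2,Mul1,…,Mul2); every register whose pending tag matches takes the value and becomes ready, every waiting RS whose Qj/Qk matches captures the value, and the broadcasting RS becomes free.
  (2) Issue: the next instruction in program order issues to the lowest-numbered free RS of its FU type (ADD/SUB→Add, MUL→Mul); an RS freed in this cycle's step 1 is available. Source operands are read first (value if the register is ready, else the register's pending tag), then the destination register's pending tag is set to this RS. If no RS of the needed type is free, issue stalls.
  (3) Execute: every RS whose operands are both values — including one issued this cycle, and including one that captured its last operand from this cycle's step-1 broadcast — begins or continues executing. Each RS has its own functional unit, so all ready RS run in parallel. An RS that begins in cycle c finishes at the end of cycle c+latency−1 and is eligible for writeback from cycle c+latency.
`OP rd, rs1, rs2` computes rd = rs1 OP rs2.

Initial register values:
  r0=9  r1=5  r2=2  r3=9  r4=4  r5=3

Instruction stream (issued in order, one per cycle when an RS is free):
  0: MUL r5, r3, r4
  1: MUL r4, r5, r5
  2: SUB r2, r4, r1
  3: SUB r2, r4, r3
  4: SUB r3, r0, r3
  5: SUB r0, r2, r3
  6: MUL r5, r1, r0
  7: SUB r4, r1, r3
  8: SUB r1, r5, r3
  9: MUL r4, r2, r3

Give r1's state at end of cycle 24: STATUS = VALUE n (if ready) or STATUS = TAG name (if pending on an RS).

cycle 1: issue MUL r5<-Mul1 // r0:9,r1:5,r2:2,r3:9,r4:4,r5:Mul1
cycle 2: issue MUL r4<-Mul2 // r0:9,r1:5,r2:2,r3:9,r4:Mul2,r5:Mul1
cycle 3: issue SUB r2<-Add1 // r0:9,r1:5,r2:Add1,r3:9,r4:Mul2,r5:Mul1
cycle 4: issue SUB r2<-Add2 // r0:9,r1:5,r2:Add2,r3:9,r4:Mul2,r5:Mul1
cycle 5: stall // r0:9,r1:5,r2:Add2,r3:9,r4:Mul2,r5:Mul1
cycle 6: CDB Mul1=36; stall // r0:9,r1:5,r2:Add2,r3:9,r4:Mul2,r5:36
cycle 7: stall // r0:9,r1:5,r2:Add2,r3:9,r4:Mul2,r5:36
cycle 8: stall // r0:9,r1:5,r2:Add2,r3:9,r4:Mul2,r5:36
cycle 9: stall // r0:9,r1:5,r2:Add2,r3:9,r4:Mul2,r5:36
cycle 10: stall // r0:9,r1:5,r2:Add2,r3:9,r4:Mul2,r5:36
cycle 11: CDB Mul2=1296; stall // r0:9,r1:5,r2:Add2,r3:9,r4:1296,r5:36
cycle 12: stall // r0:9,r1:5,r2:Add2,r3:9,r4:1296,r5:36
cycle 13: CDB Add1=1291; issue SUB r3<-Add1 // r0:9,r1:5,r2:Add2,r3:Add1,r4:1296,r5:36
cycle 14: CDB Add2=1287; issue SUB r0<-Add2 // r0:Add2,r1:5,r2:1287,r3:Add1,r4:1296,r5:36
cycle 15: CDB Add1=0; issue MUL r5<-Mul1 // r0:Add2,r1:5,r2:1287,r3:0,r4:1296,r5:Mul1
cycle 16: issue SUB r4<-Add1 // r0:Add2,r1:5,r2:1287,r3:0,r4:Add1,r5:Mul1
cycle 17: CDB Add2=1287; issue SUB r1<-Add2 // r0:1287,r1:Add2,r2:1287,r3:0,r4:Add1,r5:Mul1
cycle 18: CDB Add1=5; issue MUL r4<-Mul2 // r0:1287,r1:Add2,r2:1287,r3:0,r4:Mul2,r5:Mul1
cycle 19: - // r0:1287,r1:Add2,r2:1287,r3:0,r4:Mul2,r5:Mul1
cycle 20: - // r0:1287,r1:Add2,r2:1287,r3:0,r4:Mul2,r5:Mul1
cycle 21: - // r0:1287,r1:Add2,r2:1287,r3:0,r4:Mul2,r5:Mul1
cycle 22: CDB Mul1=6435 // r0:1287,r1:Add2,r2:1287,r3:0,r4:Mul2,r5:6435
cycle 23: CDB Mul2=0 // r0:1287,r1:Add2,r2:1287,r3:0,r4:0,r5:6435
cycle 24: CDB Add2=6435 // r0:1287,r1:6435,r2:1287,r3:0,r4:0,r5:6435

STATUS = VALUE 6435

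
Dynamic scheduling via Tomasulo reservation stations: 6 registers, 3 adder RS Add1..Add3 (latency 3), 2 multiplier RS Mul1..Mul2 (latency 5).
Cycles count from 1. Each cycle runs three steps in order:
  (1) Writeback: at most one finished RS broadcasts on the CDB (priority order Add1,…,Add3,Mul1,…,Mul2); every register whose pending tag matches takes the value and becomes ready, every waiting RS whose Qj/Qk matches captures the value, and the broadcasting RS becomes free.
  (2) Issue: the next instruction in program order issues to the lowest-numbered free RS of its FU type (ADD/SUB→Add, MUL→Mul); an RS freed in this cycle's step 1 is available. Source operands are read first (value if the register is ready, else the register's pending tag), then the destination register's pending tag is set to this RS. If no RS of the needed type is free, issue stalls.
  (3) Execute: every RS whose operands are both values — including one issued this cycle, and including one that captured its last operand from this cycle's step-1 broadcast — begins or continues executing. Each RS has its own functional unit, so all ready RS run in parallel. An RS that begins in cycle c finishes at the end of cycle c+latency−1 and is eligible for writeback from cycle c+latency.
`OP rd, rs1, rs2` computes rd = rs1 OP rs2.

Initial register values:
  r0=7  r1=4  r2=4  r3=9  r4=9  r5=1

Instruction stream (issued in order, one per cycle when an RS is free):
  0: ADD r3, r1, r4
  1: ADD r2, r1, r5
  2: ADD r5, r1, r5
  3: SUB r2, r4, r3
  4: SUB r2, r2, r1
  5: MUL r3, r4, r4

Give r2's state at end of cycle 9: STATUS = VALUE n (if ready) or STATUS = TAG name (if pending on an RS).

  c1: issue ADD r3<-Add1  regs: r0:7,r1:4,r2:4,r3:Add1,r4:9,r5:1
  c2: issue ADD r2<-Add2  regs: r0:7,r1:4,r2:Add2,r3:Add1,r4:9,r5:1
  c3: issue ADD r5<-Add3  regs: r0:7,r1:4,r2:Add2,r3:Add1,r4:9,r5:Add3
  c4: CDB Add1=13; issue SUB r2<-Add1  regs: r0:7,r1:4,r2:Add1,r3:13,r4:9,r5:Add3
  c5: CDB Add2=5; issue SUB r2<-Add2  regs: r0:7,r1:4,r2:Add2,r3:13,r4:9,r5:Add3
  c6: CDB Add3=5; issue MUL r3<-Mul1  regs: r0:7,r1:4,r2:Add2,r3:Mul1,r4:9,r5:5
  c7: CDB Add1=-4  regs: r0:7,r1:4,r2:Add2,r3:Mul1,r4:9,r5:5
  c8: -  regs: r0:7,r1:4,r2:Add2,r3:Mul1,r4:9,r5:5
  c9: -  regs: r0:7,r1:4,r2:Add2,r3:Mul1,r4:9,r5:5

STATUS = TAG Add2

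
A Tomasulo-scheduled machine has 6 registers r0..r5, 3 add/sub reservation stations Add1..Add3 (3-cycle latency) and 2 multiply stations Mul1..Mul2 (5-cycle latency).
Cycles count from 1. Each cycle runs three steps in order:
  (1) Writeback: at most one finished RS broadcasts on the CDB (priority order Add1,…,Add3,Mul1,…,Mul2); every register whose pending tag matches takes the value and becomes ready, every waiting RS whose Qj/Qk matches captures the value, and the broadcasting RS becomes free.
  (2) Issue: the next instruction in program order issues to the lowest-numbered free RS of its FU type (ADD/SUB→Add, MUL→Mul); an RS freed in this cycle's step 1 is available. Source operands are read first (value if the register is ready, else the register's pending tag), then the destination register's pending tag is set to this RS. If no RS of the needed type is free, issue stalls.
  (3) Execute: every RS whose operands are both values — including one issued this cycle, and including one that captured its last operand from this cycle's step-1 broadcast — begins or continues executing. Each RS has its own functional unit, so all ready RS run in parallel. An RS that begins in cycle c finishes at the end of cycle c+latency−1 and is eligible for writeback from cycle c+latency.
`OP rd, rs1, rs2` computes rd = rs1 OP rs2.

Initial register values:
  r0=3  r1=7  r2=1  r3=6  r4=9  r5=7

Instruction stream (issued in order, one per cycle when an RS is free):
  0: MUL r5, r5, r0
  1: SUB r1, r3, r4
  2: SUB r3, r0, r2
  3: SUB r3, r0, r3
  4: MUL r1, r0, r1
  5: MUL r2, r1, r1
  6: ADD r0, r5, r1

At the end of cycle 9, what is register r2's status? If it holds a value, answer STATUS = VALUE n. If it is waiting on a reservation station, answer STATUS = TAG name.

  c1: issue MUL r5<-Mul1  regs: r0:3,r1:7,r2:1,r3:6,r4:9,r5:Mul1
  c2: issue SUB r1<-Add1  regs: r0:3,r1:Add1,r2:1,r3:6,r4:9,r5:Mul1
  c3: issue SUB r3<-Add2  regs: r0:3,r1:Add1,r2:1,r3:Add2,r4:9,r5:Mul1
  c4: issue SUB r3<-Add3  regs: r0:3,r1:Add1,r2:1,r3:Add3,r4:9,r5:Mul1
  c5: CDB Add1=-3; issue MUL r1<-Mul2  regs: r0:3,r1:Mul2,r2:1,r3:Add3,r4:9,r5:Mul1
  c6: CDB Add2=2; stall  regs: r0:3,r1:Mul2,r2:1,r3:Add3,r4:9,r5:Mul1
  c7: CDB Mul1=21; issue MUL r2<-Mul1  regs: r0:3,r1:Mul2,r2:Mul1,r3:Add3,r4:9,r5:21
  c8: issue ADD r0<-Add1  regs: r0:Add1,r1:Mul2,r2:Mul1,r3:Add3,r4:9,r5:21
  c9: CDB Add3=1  regs: r0:Add1,r1:Mul2,r2:Mul1,r3:1,r4:9,r5:21

STATUS = TAG Mul1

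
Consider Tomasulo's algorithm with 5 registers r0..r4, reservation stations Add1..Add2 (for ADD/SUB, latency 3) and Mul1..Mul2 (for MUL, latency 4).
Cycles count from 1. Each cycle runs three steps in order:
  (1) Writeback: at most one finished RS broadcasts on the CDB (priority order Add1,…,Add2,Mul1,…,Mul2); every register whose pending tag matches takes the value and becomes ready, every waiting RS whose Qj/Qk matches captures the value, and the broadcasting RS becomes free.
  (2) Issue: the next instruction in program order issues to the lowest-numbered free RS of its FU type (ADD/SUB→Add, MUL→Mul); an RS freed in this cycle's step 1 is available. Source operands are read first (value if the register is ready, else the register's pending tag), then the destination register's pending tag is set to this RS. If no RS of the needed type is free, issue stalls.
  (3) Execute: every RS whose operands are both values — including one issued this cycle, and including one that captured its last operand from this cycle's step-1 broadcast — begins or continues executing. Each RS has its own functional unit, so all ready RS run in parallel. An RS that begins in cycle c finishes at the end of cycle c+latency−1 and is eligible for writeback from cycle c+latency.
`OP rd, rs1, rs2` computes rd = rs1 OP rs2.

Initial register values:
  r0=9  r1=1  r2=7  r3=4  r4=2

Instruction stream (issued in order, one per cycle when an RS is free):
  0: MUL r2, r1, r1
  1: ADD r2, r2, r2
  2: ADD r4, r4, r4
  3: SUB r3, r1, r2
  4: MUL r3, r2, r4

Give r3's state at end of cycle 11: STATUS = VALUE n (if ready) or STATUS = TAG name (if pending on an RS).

cycle 1: issue MUL r2<-Mul1 // r0:9,r1:1,r2:Mul1,r3:4,r4:2
cycle 2: issue ADD r2<-Add1 // r0:9,r1:1,r2:Add1,r3:4,r4:2
cycle 3: issue ADD r4<-Add2 // r0:9,r1:1,r2:Add1,r3:4,r4:Add2
cycle 4: stall // r0:9,r1:1,r2:Add1,r3:4,r4:Add2
cycle 5: CDB Mul1=1; stall // r0:9,r1:1,r2:Add1,r3:4,r4:Add2
cycle 6: CDB Add2=4; issue SUB r3<-Add2 // r0:9,r1:1,r2:Add1,r3:Add2,r4:4
cycle 7: issue MUL r3<-Mul1 // r0:9,r1:1,r2:Add1,r3:Mul1,r4:4
cycle 8: CDB Add1=2 // r0:9,r1:1,r2:2,r3:Mul1,r4:4
cycle 9: - // r0:9,r1:1,r2:2,r3:Mul1,r4:4
cycle 10: - // r0:9,r1:1,r2:2,r3:Mul1,r4:4
cycle 11: CDB Add2=-1 // r0:9,r1:1,r2:2,r3:Mul1,r4:4

STATUS = TAG Mul1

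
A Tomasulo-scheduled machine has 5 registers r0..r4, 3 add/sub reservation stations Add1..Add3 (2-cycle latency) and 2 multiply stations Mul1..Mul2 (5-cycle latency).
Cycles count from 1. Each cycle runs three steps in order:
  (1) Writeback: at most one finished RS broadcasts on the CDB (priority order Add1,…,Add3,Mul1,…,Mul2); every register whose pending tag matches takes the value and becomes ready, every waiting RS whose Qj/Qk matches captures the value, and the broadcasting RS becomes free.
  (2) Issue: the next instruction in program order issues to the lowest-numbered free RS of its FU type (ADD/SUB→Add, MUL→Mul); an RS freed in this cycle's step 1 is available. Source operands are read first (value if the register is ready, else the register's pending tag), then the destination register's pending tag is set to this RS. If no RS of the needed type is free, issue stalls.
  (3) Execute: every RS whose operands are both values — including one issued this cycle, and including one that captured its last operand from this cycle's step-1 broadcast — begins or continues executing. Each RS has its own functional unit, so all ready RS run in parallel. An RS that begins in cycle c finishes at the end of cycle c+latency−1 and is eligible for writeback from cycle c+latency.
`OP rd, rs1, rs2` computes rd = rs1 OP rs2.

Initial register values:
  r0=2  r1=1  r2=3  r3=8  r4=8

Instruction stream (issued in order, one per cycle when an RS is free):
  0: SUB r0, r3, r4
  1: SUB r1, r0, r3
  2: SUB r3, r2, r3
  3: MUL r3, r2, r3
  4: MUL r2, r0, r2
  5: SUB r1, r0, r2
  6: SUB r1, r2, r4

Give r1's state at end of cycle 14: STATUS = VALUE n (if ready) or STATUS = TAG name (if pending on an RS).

  c1: issue SUB r0<-Add1  regs: r0:Add1,r1:1,r2:3,r3:8,r4:8
  c2: issue SUB r1<-Add2  regs: r0:Add1,r1:Add2,r2:3,r3:8,r4:8
  c3: CDB Add1=0; issue SUB r3<-Add1  regs: r0:0,r1:Add2,r2:3,r3:Add1,r4:8
  c4: issue MUL r3<-Mul1  regs: r0:0,r1:Add2,r2:3,r3:Mul1,r4:8
  c5: CDB Add1=-5; issue MUL r2<-Mul2  regs: r0:0,r1:Add2,r2:Mul2,r3:Mul1,r4:8
  c6: CDB Add2=-8; issue SUB r1<-Add1  regs: r0:0,r1:Add1,r2:Mul2,r3:Mul1,r4:8
  c7: issue SUB r1<-Add2  regs: r0:0,r1:Add2,r2:Mul2,r3:Mul1,r4:8
  c8: -  regs: r0:0,r1:Add2,r2:Mul2,r3:Mul1,r4:8
  c9: -  regs: r0:0,r1:Add2,r2:Mul2,r3:Mul1,r4:8
  c10: CDB Mul1=-15  regs: r0:0,r1:Add2,r2:Mul2,r3:-15,r4:8
  c11: CDB Mul2=0  regs: r0:0,r1:Add2,r2:0,r3:-15,r4:8
  c12: -  regs: r0:0,r1:Add2,r2:0,r3:-15,r4:8
  c13: CDB Add1=0  regs: r0:0,r1:Add2,r2:0,r3:-15,r4:8
  c14: CDB Add2=-8  regs: r0:0,r1:-8,r2:0,r3:-15,r4:8

STATUS = VALUE -8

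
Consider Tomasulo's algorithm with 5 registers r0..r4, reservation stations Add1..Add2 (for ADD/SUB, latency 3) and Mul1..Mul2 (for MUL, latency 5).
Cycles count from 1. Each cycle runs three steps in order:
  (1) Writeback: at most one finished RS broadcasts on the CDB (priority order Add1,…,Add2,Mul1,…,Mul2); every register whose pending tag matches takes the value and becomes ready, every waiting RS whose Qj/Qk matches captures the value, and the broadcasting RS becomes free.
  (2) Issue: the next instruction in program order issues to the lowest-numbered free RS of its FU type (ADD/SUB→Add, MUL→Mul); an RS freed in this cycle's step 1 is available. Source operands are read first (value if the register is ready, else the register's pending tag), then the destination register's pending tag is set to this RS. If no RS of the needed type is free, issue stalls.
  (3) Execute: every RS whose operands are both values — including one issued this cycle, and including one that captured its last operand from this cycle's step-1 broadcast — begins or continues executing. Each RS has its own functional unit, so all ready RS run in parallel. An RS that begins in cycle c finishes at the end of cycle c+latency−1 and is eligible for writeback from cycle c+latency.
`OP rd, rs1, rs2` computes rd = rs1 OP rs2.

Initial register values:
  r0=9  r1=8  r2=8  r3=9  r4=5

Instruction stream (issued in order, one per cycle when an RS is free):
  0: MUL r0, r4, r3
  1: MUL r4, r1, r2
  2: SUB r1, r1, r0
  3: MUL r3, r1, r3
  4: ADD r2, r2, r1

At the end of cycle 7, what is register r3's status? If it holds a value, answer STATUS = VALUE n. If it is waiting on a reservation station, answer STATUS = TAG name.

  c1: issue MUL r0<-Mul1  regs: r0:Mul1,r1:8,r2:8,r3:9,r4:5
  c2: issue MUL r4<-Mul2  regs: r0:Mul1,r1:8,r2:8,r3:9,r4:Mul2
  c3: issue SUB r1<-Add1  regs: r0:Mul1,r1:Add1,r2:8,r3:9,r4:Mul2
  c4: stall  regs: r0:Mul1,r1:Add1,r2:8,r3:9,r4:Mul2
  c5: stall  regs: r0:Mul1,r1:Add1,r2:8,r3:9,r4:Mul2
  c6: CDB Mul1=45; issue MUL r3<-Mul1  regs: r0:45,r1:Add1,r2:8,r3:Mul1,r4:Mul2
  c7: CDB Mul2=64; issue ADD r2<-Add2  regs: r0:45,r1:Add1,r2:Add2,r3:Mul1,r4:64

STATUS = TAG Mul1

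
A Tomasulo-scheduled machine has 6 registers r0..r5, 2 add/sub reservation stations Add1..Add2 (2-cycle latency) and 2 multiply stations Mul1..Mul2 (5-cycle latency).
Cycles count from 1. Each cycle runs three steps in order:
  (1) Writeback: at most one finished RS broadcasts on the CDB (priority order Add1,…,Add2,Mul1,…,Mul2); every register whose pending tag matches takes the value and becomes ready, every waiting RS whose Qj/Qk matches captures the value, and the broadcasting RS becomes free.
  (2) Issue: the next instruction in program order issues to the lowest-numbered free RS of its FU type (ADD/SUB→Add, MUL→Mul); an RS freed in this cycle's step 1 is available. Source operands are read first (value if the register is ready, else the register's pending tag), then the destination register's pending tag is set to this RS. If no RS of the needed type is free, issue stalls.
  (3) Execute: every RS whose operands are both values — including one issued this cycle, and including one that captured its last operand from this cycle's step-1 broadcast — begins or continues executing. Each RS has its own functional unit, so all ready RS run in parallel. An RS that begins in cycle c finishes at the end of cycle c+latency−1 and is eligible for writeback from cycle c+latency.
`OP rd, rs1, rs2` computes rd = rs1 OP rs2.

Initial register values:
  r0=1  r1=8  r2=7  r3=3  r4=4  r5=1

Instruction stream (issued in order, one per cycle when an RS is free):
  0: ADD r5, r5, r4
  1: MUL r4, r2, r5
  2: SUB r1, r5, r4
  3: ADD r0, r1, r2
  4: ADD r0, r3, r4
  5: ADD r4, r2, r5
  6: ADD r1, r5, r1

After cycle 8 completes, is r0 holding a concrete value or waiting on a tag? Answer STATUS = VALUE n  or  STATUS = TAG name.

STATUS = TAG Add2

  c1: issue ADD r5<-Add1  regs: r0:1,r1:8,r2:7,r3:3,r4:4,r5:Add1
  c2: issue MUL r4<-Mul1  regs: r0:1,r1:8,r2:7,r3:3,r4:Mul1,r5:Add1
  c3: CDB Add1=5; issue SUB r1<-Add1  regs: r0:1,r1:Add1,r2:7,r3:3,r4:Mul1,r5:5
  c4: issue ADD r0<-Add2  regs: r0:Add2,r1:Add1,r2:7,r3:3,r4:Mul1,r5:5
  c5: stall  regs: r0:Add2,r1:Add1,r2:7,r3:3,r4:Mul1,r5:5
  c6: stall  regs: r0:Add2,r1:Add1,r2:7,r3:3,r4:Mul1,r5:5
  c7: stall  regs: r0:Add2,r1:Add1,r2:7,r3:3,r4:Mul1,r5:5
  c8: CDB Mul1=35; stall  regs: r0:Add2,r1:Add1,r2:7,r3:3,r4:35,r5:5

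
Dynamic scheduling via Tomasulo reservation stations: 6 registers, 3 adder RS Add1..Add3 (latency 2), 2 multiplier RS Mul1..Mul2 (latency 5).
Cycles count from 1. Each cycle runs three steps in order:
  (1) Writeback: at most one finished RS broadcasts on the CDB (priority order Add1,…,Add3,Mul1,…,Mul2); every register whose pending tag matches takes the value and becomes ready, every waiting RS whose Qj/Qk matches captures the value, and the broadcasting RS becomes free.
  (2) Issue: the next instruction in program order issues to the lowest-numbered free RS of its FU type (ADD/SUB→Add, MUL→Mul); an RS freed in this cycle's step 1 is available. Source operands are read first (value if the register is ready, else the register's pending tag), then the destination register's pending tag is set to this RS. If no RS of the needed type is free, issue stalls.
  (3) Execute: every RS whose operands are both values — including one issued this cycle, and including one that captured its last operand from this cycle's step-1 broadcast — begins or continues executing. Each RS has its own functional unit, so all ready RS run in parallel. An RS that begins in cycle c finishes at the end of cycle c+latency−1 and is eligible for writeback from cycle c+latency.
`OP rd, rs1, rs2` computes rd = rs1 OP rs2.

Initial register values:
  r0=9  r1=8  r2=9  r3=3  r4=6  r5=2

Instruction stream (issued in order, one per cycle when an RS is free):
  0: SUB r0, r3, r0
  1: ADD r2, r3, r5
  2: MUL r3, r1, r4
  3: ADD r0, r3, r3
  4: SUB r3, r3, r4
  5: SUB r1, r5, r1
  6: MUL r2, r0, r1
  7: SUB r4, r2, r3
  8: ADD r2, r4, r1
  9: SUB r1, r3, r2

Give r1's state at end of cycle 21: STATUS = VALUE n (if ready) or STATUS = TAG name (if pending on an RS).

cycle 1: issue SUB r0<-Add1 // r0:Add1,r1:8,r2:9,r3:3,r4:6,r5:2
cycle 2: issue ADD r2<-Add2 // r0:Add1,r1:8,r2:Add2,r3:3,r4:6,r5:2
cycle 3: CDB Add1=-6; issue MUL r3<-Mul1 // r0:-6,r1:8,r2:Add2,r3:Mul1,r4:6,r5:2
cycle 4: CDB Add2=5; issue ADD r0<-Add1 // r0:Add1,r1:8,r2:5,r3:Mul1,r4:6,r5:2
cycle 5: issue SUB r3<-Add2 // r0:Add1,r1:8,r2:5,r3:Add2,r4:6,r5:2
cycle 6: issue SUB r1<-Add3 // r0:Add1,r1:Add3,r2:5,r3:Add2,r4:6,r5:2
cycle 7: issue MUL r2<-Mul2 // r0:Add1,r1:Add3,r2:Mul2,r3:Add2,r4:6,r5:2
cycle 8: CDB Add3=-6; issue SUB r4<-Add3 // r0:Add1,r1:-6,r2:Mul2,r3:Add2,r4:Add3,r5:2
cycle 9: CDB Mul1=48; stall // r0:Add1,r1:-6,r2:Mul2,r3:Add2,r4:Add3,r5:2
cycle 10: stall // r0:Add1,r1:-6,r2:Mul2,r3:Add2,r4:Add3,r5:2
cycle 11: CDB Add1=96; issue ADD r2<-Add1 // r0:96,r1:-6,r2:Add1,r3:Add2,r4:Add3,r5:2
cycle 12: CDB Add2=42; issue SUB r1<-Add2 // r0:96,r1:Add2,r2:Add1,r3:42,r4:Add3,r5:2
cycle 13: - // r0:96,r1:Add2,r2:Add1,r3:42,r4:Add3,r5:2
cycle 14: - // r0:96,r1:Add2,r2:Add1,r3:42,r4:Add3,r5:2
cycle 15: - // r0:96,r1:Add2,r2:Add1,r3:42,r4:Add3,r5:2
cycle 16: CDB Mul2=-576 // r0:96,r1:Add2,r2:Add1,r3:42,r4:Add3,r5:2
cycle 17: - // r0:96,r1:Add2,r2:Add1,r3:42,r4:Add3,r5:2
cycle 18: CDB Add3=-618 // r0:96,r1:Add2,r2:Add1,r3:42,r4:-618,r5:2
cycle 19: - // r0:96,r1:Add2,r2:Add1,r3:42,r4:-618,r5:2
cycle 20: CDB Add1=-624 // r0:96,r1:Add2,r2:-624,r3:42,r4:-618,r5:2
cycle 21: - // r0:96,r1:Add2,r2:-624,r3:42,r4:-618,r5:2

STATUS = TAG Add2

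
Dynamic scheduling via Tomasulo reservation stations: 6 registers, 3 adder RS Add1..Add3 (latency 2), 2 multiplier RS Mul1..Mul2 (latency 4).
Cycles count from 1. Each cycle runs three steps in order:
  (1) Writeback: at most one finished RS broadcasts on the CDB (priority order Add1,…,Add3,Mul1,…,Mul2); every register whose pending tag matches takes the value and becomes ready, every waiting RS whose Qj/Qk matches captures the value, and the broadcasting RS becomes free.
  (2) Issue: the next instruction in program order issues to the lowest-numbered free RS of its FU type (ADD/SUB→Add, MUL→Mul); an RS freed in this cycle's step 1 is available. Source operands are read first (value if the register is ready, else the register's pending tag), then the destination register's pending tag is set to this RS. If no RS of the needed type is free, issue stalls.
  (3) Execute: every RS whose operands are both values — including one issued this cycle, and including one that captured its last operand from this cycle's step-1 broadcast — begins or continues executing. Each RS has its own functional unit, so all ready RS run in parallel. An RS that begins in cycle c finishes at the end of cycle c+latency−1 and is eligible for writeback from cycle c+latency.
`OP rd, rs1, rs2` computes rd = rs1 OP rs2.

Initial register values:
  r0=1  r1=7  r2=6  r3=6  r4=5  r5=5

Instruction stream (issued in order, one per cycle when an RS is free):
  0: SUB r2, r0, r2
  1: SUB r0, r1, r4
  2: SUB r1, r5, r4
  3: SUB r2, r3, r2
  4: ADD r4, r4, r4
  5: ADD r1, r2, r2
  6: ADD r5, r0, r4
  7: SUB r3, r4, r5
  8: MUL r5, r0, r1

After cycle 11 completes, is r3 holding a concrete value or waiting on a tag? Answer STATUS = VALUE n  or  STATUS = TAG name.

cycle 1: issue SUB r2<-Add1 // r0:1,r1:7,r2:Add1,r3:6,r4:5,r5:5
cycle 2: issue SUB r0<-Add2 // r0:Add2,r1:7,r2:Add1,r3:6,r4:5,r5:5
cycle 3: CDB Add1=-5; issue SUB r1<-Add1 // r0:Add2,r1:Add1,r2:-5,r3:6,r4:5,r5:5
cycle 4: CDB Add2=2; issue SUB r2<-Add2 // r0:2,r1:Add1,r2:Add2,r3:6,r4:5,r5:5
cycle 5: CDB Add1=0; issue ADD r4<-Add1 // r0:2,r1:0,r2:Add2,r3:6,r4:Add1,r5:5
cycle 6: CDB Add2=11; issue ADD r1<-Add2 // r0:2,r1:Add2,r2:11,r3:6,r4:Add1,r5:5
cycle 7: CDB Add1=10; issue ADD r5<-Add1 // r0:2,r1:Add2,r2:11,r3:6,r4:10,r5:Add1
cycle 8: CDB Add2=22; issue SUB r3<-Add2 // r0:2,r1:22,r2:11,r3:Add2,r4:10,r5:Add1
cycle 9: CDB Add1=12; issue MUL r5<-Mul1 // r0:2,r1:22,r2:11,r3:Add2,r4:10,r5:Mul1
cycle 10: - // r0:2,r1:22,r2:11,r3:Add2,r4:10,r5:Mul1
cycle 11: CDB Add2=-2 // r0:2,r1:22,r2:11,r3:-2,r4:10,r5:Mul1

STATUS = VALUE -2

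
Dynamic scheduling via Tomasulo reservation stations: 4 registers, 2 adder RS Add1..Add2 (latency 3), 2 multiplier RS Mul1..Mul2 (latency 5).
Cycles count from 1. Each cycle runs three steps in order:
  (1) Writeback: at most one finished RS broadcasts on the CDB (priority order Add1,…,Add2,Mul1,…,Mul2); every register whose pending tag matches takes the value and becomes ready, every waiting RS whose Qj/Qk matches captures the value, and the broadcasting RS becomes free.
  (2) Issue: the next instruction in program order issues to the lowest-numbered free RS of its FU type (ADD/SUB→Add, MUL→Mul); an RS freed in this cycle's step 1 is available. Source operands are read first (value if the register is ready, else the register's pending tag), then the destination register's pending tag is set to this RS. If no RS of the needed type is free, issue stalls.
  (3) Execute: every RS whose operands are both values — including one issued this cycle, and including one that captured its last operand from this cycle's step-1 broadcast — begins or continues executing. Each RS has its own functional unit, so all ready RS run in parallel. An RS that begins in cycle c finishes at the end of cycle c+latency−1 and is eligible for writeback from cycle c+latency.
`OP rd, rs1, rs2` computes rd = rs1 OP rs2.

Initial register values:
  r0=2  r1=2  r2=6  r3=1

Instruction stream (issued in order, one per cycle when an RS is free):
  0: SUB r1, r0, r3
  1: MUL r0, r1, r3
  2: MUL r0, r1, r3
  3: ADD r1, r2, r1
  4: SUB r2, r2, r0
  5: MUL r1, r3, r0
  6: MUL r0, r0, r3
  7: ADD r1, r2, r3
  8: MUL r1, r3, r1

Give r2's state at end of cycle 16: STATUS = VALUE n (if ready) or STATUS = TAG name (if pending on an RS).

  c1: issue SUB r1<-Add1  regs: r0:2,r1:Add1,r2:6,r3:1
  c2: issue MUL r0<-Mul1  regs: r0:Mul1,r1:Add1,r2:6,r3:1
  c3: issue MUL r0<-Mul2  regs: r0:Mul2,r1:Add1,r2:6,r3:1
  c4: CDB Add1=1; issue ADD r1<-Add1  regs: r0:Mul2,r1:Add1,r2:6,r3:1
  c5: issue SUB r2<-Add2  regs: r0:Mul2,r1:Add1,r2:Add2,r3:1
  c6: stall  regs: r0:Mul2,r1:Add1,r2:Add2,r3:1
  c7: CDB Add1=7; stall  regs: r0:Mul2,r1:7,r2:Add2,r3:1
  c8: stall  regs: r0:Mul2,r1:7,r2:Add2,r3:1
  c9: CDB Mul1=1; issue MUL r1<-Mul1  regs: r0:Mul2,r1:Mul1,r2:Add2,r3:1
  c10: CDB Mul2=1; issue MUL r0<-Mul2  regs: r0:Mul2,r1:Mul1,r2:Add2,r3:1
  c11: issue ADD r1<-Add1  regs: r0:Mul2,r1:Add1,r2:Add2,r3:1
  c12: stall  regs: r0:Mul2,r1:Add1,r2:Add2,r3:1
  c13: CDB Add2=5; stall  regs: r0:Mul2,r1:Add1,r2:5,r3:1
  c14: stall  regs: r0:Mul2,r1:Add1,r2:5,r3:1
  c15: CDB Mul1=1; issue MUL r1<-Mul1  regs: r0:Mul2,r1:Mul1,r2:5,r3:1
  c16: CDB Add1=6  regs: r0:Mul2,r1:Mul1,r2:5,r3:1

STATUS = VALUE 5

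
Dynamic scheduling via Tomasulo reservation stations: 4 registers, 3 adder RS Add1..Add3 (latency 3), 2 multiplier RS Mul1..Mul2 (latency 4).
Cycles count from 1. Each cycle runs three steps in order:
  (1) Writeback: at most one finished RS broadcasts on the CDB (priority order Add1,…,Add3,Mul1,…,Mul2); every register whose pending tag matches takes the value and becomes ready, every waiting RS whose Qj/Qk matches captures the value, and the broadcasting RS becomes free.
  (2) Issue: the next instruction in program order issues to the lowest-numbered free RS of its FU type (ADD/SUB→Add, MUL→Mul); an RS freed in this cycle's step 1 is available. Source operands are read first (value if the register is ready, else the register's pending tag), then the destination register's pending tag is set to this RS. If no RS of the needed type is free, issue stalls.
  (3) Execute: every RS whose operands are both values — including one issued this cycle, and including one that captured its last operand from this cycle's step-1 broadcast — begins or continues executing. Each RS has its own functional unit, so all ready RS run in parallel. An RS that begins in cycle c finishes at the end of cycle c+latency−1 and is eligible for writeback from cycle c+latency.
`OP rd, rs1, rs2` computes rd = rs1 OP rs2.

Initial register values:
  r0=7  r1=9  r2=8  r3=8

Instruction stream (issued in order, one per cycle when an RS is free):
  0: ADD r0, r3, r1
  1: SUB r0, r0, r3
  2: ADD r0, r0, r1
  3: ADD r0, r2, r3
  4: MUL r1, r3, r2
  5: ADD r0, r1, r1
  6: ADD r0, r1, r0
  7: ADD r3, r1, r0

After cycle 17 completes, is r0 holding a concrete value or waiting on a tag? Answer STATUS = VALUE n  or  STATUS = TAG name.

cycle 1: issue ADD r0<-Add1 // r0:Add1,r1:9,r2:8,r3:8
cycle 2: issue SUB r0<-Add2 // r0:Add2,r1:9,r2:8,r3:8
cycle 3: issue ADD r0<-Add3 // r0:Add3,r1:9,r2:8,r3:8
cycle 4: CDB Add1=17; issue ADD r0<-Add1 // r0:Add1,r1:9,r2:8,r3:8
cycle 5: issue MUL r1<-Mul1 // r0:Add1,r1:Mul1,r2:8,r3:8
cycle 6: stall // r0:Add1,r1:Mul1,r2:8,r3:8
cycle 7: CDB Add1=16; issue ADD r0<-Add1 // r0:Add1,r1:Mul1,r2:8,r3:8
cycle 8: CDB Add2=9; issue ADD r0<-Add2 // r0:Add2,r1:Mul1,r2:8,r3:8
cycle 9: CDB Mul1=64; stall // r0:Add2,r1:64,r2:8,r3:8
cycle 10: stall // r0:Add2,r1:64,r2:8,r3:8
cycle 11: CDB Add3=18; issue ADD r3<-Add3 // r0:Add2,r1:64,r2:8,r3:Add3
cycle 12: CDB Add1=128 // r0:Add2,r1:64,r2:8,r3:Add3
cycle 13: - // r0:Add2,r1:64,r2:8,r3:Add3
cycle 14: - // r0:Add2,r1:64,r2:8,r3:Add3
cycle 15: CDB Add2=192 // r0:192,r1:64,r2:8,r3:Add3
cycle 16: - // r0:192,r1:64,r2:8,r3:Add3
cycle 17: - // r0:192,r1:64,r2:8,r3:Add3

STATUS = VALUE 192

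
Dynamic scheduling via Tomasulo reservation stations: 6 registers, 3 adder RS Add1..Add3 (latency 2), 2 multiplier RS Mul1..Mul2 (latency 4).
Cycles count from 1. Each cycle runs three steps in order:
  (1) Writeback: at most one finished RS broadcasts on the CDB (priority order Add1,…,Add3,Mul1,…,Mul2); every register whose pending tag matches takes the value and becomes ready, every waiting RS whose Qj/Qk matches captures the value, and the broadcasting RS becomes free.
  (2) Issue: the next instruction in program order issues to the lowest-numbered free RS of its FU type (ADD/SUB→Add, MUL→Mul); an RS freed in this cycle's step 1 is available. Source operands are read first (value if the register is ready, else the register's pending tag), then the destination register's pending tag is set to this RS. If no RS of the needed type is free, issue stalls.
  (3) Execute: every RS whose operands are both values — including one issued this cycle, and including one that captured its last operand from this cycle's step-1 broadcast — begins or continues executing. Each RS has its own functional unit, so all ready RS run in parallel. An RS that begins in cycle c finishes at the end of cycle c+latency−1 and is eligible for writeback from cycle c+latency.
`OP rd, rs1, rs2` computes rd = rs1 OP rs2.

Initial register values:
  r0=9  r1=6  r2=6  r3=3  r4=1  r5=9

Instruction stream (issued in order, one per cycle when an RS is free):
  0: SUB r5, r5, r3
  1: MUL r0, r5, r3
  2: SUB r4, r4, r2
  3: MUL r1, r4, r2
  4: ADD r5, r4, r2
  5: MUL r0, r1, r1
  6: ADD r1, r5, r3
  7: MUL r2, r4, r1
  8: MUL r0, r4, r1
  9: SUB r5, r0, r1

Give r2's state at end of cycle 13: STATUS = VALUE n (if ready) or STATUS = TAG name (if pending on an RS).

STATUS = TAG Mul2

c1: issue SUB r5<-Add1 | r0:9,r1:6,r2:6,r3:3,r4:1,r5:Add1
c2: issue MUL r0<-Mul1 | r0:Mul1,r1:6,r2:6,r3:3,r4:1,r5:Add1
c3: CDB Add1=6; issue SUB r4<-Add1 | r0:Mul1,r1:6,r2:6,r3:3,r4:Add1,r5:6
c4: issue MUL r1<-Mul2 | r0:Mul1,r1:Mul2,r2:6,r3:3,r4:Add1,r5:6
c5: CDB Add1=-5; issue ADD r5<-Add1 | r0:Mul1,r1:Mul2,r2:6,r3:3,r4:-5,r5:Add1
c6: stall | r0:Mul1,r1:Mul2,r2:6,r3:3,r4:-5,r5:Add1
c7: CDB Add1=1; stall | r0:Mul1,r1:Mul2,r2:6,r3:3,r4:-5,r5:1
c8: CDB Mul1=18; issue MUL r0<-Mul1 | r0:Mul1,r1:Mul2,r2:6,r3:3,r4:-5,r5:1
c9: CDB Mul2=-30; issue ADD r1<-Add1 | r0:Mul1,r1:Add1,r2:6,r3:3,r4:-5,r5:1
c10: issue MUL r2<-Mul2 | r0:Mul1,r1:Add1,r2:Mul2,r3:3,r4:-5,r5:1
c11: CDB Add1=4; stall | r0:Mul1,r1:4,r2:Mul2,r3:3,r4:-5,r5:1
c12: stall | r0:Mul1,r1:4,r2:Mul2,r3:3,r4:-5,r5:1
c13: CDB Mul1=900; issue MUL r0<-Mul1 | r0:Mul1,r1:4,r2:Mul2,r3:3,r4:-5,r5:1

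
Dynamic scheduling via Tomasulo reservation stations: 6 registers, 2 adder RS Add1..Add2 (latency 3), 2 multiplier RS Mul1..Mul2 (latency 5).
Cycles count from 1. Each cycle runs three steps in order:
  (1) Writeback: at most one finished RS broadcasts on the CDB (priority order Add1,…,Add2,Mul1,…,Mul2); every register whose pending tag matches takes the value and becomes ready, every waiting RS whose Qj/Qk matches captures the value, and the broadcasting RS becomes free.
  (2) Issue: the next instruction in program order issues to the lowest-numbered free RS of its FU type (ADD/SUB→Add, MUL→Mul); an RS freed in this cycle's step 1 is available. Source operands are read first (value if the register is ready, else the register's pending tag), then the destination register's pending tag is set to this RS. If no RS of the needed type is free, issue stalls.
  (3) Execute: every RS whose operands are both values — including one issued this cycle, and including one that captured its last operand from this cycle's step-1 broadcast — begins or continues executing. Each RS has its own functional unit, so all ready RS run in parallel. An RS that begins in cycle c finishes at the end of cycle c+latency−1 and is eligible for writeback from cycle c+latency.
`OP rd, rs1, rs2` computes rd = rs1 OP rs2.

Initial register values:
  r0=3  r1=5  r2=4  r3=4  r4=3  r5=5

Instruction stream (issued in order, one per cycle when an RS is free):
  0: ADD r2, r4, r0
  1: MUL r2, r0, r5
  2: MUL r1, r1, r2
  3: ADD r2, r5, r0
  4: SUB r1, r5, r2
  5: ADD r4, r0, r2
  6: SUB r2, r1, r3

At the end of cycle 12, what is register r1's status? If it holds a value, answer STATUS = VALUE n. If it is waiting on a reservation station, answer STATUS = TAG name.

STATUS = VALUE -3

  c1: issue ADD r2<-Add1  regs: r0:3,r1:5,r2:Add1,r3:4,r4:3,r5:5
  c2: issue MUL r2<-Mul1  regs: r0:3,r1:5,r2:Mul1,r3:4,r4:3,r5:5
  c3: issue MUL r1<-Mul2  regs: r0:3,r1:Mul2,r2:Mul1,r3:4,r4:3,r5:5
  c4: CDB Add1=6; issue ADD r2<-Add1  regs: r0:3,r1:Mul2,r2:Add1,r3:4,r4:3,r5:5
  c5: issue SUB r1<-Add2  regs: r0:3,r1:Add2,r2:Add1,r3:4,r4:3,r5:5
  c6: stall  regs: r0:3,r1:Add2,r2:Add1,r3:4,r4:3,r5:5
  c7: CDB Add1=8; issue ADD r4<-Add1  regs: r0:3,r1:Add2,r2:8,r3:4,r4:Add1,r5:5
  c8: CDB Mul1=15; stall  regs: r0:3,r1:Add2,r2:8,r3:4,r4:Add1,r5:5
  c9: stall  regs: r0:3,r1:Add2,r2:8,r3:4,r4:Add1,r5:5
  c10: CDB Add1=11; issue SUB r2<-Add1  regs: r0:3,r1:Add2,r2:Add1,r3:4,r4:11,r5:5
  c11: CDB Add2=-3  regs: r0:3,r1:-3,r2:Add1,r3:4,r4:11,r5:5
  c12: -  regs: r0:3,r1:-3,r2:Add1,r3:4,r4:11,r5:5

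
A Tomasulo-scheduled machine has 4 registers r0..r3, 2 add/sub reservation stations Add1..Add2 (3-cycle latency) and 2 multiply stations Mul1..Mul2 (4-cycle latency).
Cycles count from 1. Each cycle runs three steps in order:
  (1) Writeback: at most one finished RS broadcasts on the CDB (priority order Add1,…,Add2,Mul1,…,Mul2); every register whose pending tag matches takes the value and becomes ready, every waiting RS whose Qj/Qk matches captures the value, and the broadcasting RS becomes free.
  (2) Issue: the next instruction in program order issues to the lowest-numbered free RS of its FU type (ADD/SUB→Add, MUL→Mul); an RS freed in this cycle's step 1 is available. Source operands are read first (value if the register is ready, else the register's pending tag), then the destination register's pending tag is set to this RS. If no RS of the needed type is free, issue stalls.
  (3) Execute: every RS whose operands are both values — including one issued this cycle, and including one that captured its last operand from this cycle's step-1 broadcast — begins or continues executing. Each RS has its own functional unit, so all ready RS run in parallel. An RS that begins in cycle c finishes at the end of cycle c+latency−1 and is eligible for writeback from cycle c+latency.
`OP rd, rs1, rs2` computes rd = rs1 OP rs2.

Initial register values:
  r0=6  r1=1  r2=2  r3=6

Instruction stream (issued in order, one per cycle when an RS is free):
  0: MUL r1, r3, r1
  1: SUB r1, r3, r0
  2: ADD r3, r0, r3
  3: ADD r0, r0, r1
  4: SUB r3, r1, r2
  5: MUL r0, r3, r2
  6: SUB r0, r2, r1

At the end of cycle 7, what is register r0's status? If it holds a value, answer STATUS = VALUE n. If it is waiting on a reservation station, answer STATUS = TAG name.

  c1: issue MUL r1<-Mul1  regs: r0:6,r1:Mul1,r2:2,r3:6
  c2: issue SUB r1<-Add1  regs: r0:6,r1:Add1,r2:2,r3:6
  c3: issue ADD r3<-Add2  regs: r0:6,r1:Add1,r2:2,r3:Add2
  c4: stall  regs: r0:6,r1:Add1,r2:2,r3:Add2
  c5: CDB Add1=0; issue ADD r0<-Add1  regs: r0:Add1,r1:0,r2:2,r3:Add2
  c6: CDB Add2=12; issue SUB r3<-Add2  regs: r0:Add1,r1:0,r2:2,r3:Add2
  c7: CDB Mul1=6; issue MUL r0<-Mul1  regs: r0:Mul1,r1:0,r2:2,r3:Add2

STATUS = TAG Mul1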